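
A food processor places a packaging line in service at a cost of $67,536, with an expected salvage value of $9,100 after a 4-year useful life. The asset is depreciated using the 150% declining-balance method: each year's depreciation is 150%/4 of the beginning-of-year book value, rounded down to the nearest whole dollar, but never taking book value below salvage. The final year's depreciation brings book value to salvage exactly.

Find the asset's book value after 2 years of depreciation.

Depreciable base = $67,536 − $9,100 = $58,436.
Year 1: ⌊$67,536 × 150%/4⌋ = $25,326. Book value $42,210.
Year 2: ⌊$42,210 × 150%/4⌋ = $15,828. Book value $26,382.

$26,382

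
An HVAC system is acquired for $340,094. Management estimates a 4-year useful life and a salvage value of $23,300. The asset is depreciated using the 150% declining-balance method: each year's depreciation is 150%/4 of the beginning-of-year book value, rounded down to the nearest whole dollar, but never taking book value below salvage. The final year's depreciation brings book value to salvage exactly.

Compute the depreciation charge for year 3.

$49,818

Depreciable base = $340,094 − $23,300 = $316,794.
Year 1: ⌊$340,094 × 150%/4⌋ = $127,535. Book value $212,559.
Year 2: ⌊$212,559 × 150%/4⌋ = $79,709. Book value $132,850.
Year 3: ⌊$132,850 × 150%/4⌋ = $49,818. Book value $83,032.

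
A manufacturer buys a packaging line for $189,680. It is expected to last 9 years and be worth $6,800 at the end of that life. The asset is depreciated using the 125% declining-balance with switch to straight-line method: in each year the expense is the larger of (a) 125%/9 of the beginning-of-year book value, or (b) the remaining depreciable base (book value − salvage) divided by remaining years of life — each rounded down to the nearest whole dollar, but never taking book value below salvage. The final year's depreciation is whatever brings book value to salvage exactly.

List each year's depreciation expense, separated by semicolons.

Depreciable base = $189,680 − $6,800 = $182,880.
Year 1: DB = ⌊$189,680 × 125%/9⌋ = $26,344; SL = ⌊$182,880/9⌋ = $20,320 → take DB $26,344. Book value $163,336.
Year 2: DB = ⌊$163,336 × 125%/9⌋ = $22,685; SL = ⌊$156,536/8⌋ = $19,567 → take DB $22,685. Book value $140,651.
Year 3: DB = ⌊$140,651 × 125%/9⌋ = $19,534; SL = ⌊$133,851/7⌋ = $19,121 → take DB $19,534. Book value $121,117.
Year 4: DB = ⌊$121,117 × 125%/9⌋ = $16,821; SL = ⌊$114,317/6⌋ = $19,052 → take SL $19,052. Book value $102,065.
Year 5: DB = ⌊$102,065 × 125%/9⌋ = $14,175; SL = ⌊$95,265/5⌋ = $19,053 → take SL $19,053. Book value $83,012.
Year 6: DB = ⌊$83,012 × 125%/9⌋ = $11,529; SL = ⌊$76,212/4⌋ = $19,053 → take SL $19,053. Book value $63,959.
Year 7: DB = ⌊$63,959 × 125%/9⌋ = $8,883; SL = ⌊$57,159/3⌋ = $19,053 → take SL $19,053. Book value $44,906.
Year 8: DB = ⌊$44,906 × 125%/9⌋ = $6,236; SL = ⌊$38,106/2⌋ = $19,053 → take SL $19,053. Book value $25,853.
Year 9 (final): $25,853 − $6,800 = $19,053. Book value $6,800.

$26,344; $22,685; $19,534; $19,052; $19,053; $19,053; $19,053; $19,053; $19,053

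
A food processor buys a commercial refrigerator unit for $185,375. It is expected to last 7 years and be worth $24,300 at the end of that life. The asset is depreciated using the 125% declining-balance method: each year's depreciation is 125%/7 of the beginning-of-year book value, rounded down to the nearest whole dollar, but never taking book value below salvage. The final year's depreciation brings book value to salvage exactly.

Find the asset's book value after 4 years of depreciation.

Depreciable base = $185,375 − $24,300 = $161,075.
Year 1: ⌊$185,375 × 125%/7⌋ = $33,102. Book value $152,273.
Year 2: ⌊$152,273 × 125%/7⌋ = $27,191. Book value $125,082.
Year 3: ⌊$125,082 × 125%/7⌋ = $22,336. Book value $102,746.
Year 4: ⌊$102,746 × 125%/7⌋ = $18,347. Book value $84,399.

$84,399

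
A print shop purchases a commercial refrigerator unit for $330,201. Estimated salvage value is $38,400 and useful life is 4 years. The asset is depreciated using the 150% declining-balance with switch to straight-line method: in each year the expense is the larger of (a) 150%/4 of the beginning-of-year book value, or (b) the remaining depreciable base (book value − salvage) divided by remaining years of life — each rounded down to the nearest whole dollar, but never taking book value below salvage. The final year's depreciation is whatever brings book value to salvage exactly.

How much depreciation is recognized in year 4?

$42,216

Depreciable base = $330,201 − $38,400 = $291,801.
Year 1: DB = ⌊$330,201 × 150%/4⌋ = $123,825; SL = ⌊$291,801/4⌋ = $72,950 → take DB $123,825. Book value $206,376.
Year 2: DB = ⌊$206,376 × 150%/4⌋ = $77,391; SL = ⌊$167,976/3⌋ = $55,992 → take DB $77,391. Book value $128,985.
Year 3: DB = ⌊$128,985 × 150%/4⌋ = $48,369; SL = ⌊$90,585/2⌋ = $45,292 → take DB $48,369. Book value $80,616.
Year 4 (final): $80,616 − $38,400 = $42,216. Book value $38,400.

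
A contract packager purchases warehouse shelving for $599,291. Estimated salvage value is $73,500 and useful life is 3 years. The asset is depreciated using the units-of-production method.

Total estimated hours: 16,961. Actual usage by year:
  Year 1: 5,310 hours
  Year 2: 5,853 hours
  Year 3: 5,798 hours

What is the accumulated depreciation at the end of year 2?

$346,053

Depreciable base = $599,291 − $73,500 = $525,791.
Rate = $525,791 / 16,961 hours = $31 per hour.
Year 1: 5,310 × $31 = $164,610. Book value $434,681.
Year 2: 5,853 × $31 = $181,443. Book value $253,238.
Accumulated through year 2 = $599,291 − $253,238 = $346,053.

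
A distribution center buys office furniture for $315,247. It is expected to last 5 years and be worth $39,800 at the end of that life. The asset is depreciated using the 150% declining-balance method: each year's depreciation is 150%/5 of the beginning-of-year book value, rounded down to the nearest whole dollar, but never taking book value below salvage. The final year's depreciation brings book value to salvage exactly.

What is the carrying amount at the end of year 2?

$154,472

Depreciable base = $315,247 − $39,800 = $275,447.
Year 1: ⌊$315,247 × 150%/5⌋ = $94,574. Book value $220,673.
Year 2: ⌊$220,673 × 150%/5⌋ = $66,201. Book value $154,472.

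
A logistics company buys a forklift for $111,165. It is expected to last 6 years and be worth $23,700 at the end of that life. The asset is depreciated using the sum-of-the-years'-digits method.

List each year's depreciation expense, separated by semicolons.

$24,990; $20,825; $16,660; $12,495; $8,330; $4,165

Depreciable base = $111,165 − $23,700 = $87,465.
Sum of the years' digits = 6+5+4+3+2+1 = 21.
Year 1: $87,465 × 6/21 = $24,990. Book value $86,175.
Year 2: $87,465 × 5/21 = $20,825. Book value $65,350.
Year 3: $87,465 × 4/21 = $16,660. Book value $48,690.
Year 4: $87,465 × 3/21 = $12,495. Book value $36,195.
Year 5: $87,465 × 2/21 = $8,330. Book value $27,865.
Year 6: $87,465 × 1/21 = $4,165. Book value $23,700.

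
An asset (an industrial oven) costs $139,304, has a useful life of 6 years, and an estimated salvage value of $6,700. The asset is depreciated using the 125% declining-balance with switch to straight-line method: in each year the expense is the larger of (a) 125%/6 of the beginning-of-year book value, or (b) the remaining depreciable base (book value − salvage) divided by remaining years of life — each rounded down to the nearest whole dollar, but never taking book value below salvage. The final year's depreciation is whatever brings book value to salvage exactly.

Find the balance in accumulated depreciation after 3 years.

$72,148

Depreciable base = $139,304 − $6,700 = $132,604.
Year 1: DB = ⌊$139,304 × 125%/6⌋ = $29,021; SL = ⌊$132,604/6⌋ = $22,100 → take DB $29,021. Book value $110,283.
Year 2: DB = ⌊$110,283 × 125%/6⌋ = $22,975; SL = ⌊$103,583/5⌋ = $20,716 → take DB $22,975. Book value $87,308.
Year 3: DB = ⌊$87,308 × 125%/6⌋ = $18,189; SL = ⌊$80,608/4⌋ = $20,152 → take SL $20,152. Book value $67,156.
Accumulated through year 3 = $139,304 − $67,156 = $72,148.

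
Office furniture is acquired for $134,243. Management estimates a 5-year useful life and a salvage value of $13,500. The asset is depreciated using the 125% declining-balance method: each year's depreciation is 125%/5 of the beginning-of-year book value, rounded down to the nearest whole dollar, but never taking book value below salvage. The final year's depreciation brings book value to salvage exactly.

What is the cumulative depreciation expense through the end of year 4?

$91,766

Depreciable base = $134,243 − $13,500 = $120,743.
Year 1: ⌊$134,243 × 125%/5⌋ = $33,560. Book value $100,683.
Year 2: ⌊$100,683 × 125%/5⌋ = $25,170. Book value $75,513.
Year 3: ⌊$75,513 × 125%/5⌋ = $18,878. Book value $56,635.
Year 4: ⌊$56,635 × 125%/5⌋ = $14,158. Book value $42,477.
Accumulated through year 4 = $134,243 − $42,477 = $91,766.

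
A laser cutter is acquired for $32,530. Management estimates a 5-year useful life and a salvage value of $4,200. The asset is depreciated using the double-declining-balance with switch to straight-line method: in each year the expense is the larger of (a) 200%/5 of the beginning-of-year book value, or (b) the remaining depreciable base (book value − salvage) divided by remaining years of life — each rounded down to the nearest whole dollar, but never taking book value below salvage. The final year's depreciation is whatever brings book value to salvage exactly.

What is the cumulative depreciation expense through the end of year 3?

Depreciable base = $32,530 − $4,200 = $28,330.
Year 1: DB = ⌊$32,530 × 200%/5⌋ = $13,012; SL = ⌊$28,330/5⌋ = $5,666 → take DB $13,012. Book value $19,518.
Year 2: DB = ⌊$19,518 × 200%/5⌋ = $7,807; SL = ⌊$15,318/4⌋ = $3,829 → take DB $7,807. Book value $11,711.
Year 3: DB = ⌊$11,711 × 200%/5⌋ = $4,684; SL = ⌊$7,511/3⌋ = $2,503 → take DB $4,684. Book value $7,027.
Accumulated through year 3 = $32,530 − $7,027 = $25,503.

$25,503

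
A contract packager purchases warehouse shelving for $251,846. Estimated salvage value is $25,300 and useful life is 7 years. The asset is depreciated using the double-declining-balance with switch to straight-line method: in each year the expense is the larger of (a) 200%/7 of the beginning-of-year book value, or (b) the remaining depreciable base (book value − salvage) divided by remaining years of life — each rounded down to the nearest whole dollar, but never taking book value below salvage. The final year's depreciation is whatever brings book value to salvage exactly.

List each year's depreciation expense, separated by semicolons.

Depreciable base = $251,846 − $25,300 = $226,546.
Year 1: DB = ⌊$251,846 × 200%/7⌋ = $71,956; SL = ⌊$226,546/7⌋ = $32,363 → take DB $71,956. Book value $179,890.
Year 2: DB = ⌊$179,890 × 200%/7⌋ = $51,397; SL = ⌊$154,590/6⌋ = $25,765 → take DB $51,397. Book value $128,493.
Year 3: DB = ⌊$128,493 × 200%/7⌋ = $36,712; SL = ⌊$103,193/5⌋ = $20,638 → take DB $36,712. Book value $91,781.
Year 4: DB = ⌊$91,781 × 200%/7⌋ = $26,223; SL = ⌊$66,481/4⌋ = $16,620 → take DB $26,223. Book value $65,558.
Year 5: DB = ⌊$65,558 × 200%/7⌋ = $18,730; SL = ⌊$40,258/3⌋ = $13,419 → take DB $18,730. Book value $46,828.
Year 6: DB = ⌊$46,828 × 200%/7⌋ = $13,379; SL = ⌊$21,528/2⌋ = $10,764 → take DB $13,379. Book value $33,449.
Year 7 (final): $33,449 − $25,300 = $8,149. Book value $25,300.

$71,956; $51,397; $36,712; $26,223; $18,730; $13,379; $8,149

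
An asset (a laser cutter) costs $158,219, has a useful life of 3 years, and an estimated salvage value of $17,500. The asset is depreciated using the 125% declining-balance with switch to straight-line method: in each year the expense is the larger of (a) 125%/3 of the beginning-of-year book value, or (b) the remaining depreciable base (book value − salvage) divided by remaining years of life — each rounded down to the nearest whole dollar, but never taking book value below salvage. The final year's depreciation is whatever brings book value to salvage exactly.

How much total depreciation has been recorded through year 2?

$104,380

Depreciable base = $158,219 − $17,500 = $140,719.
Year 1: DB = ⌊$158,219 × 125%/3⌋ = $65,924; SL = ⌊$140,719/3⌋ = $46,906 → take DB $65,924. Book value $92,295.
Year 2: DB = ⌊$92,295 × 125%/3⌋ = $38,456; SL = ⌊$74,795/2⌋ = $37,397 → take DB $38,456. Book value $53,839.
Accumulated through year 2 = $158,219 − $53,839 = $104,380.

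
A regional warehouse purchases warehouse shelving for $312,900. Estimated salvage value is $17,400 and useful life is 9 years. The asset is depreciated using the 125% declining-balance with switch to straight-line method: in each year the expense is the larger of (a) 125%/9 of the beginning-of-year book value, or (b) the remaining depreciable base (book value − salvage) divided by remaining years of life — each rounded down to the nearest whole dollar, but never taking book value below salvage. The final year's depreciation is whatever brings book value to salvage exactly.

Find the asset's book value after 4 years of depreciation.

$169,396

Depreciable base = $312,900 − $17,400 = $295,500.
Year 1: DB = ⌊$312,900 × 125%/9⌋ = $43,458; SL = ⌊$295,500/9⌋ = $32,833 → take DB $43,458. Book value $269,442.
Year 2: DB = ⌊$269,442 × 125%/9⌋ = $37,422; SL = ⌊$252,042/8⌋ = $31,505 → take DB $37,422. Book value $232,020.
Year 3: DB = ⌊$232,020 × 125%/9⌋ = $32,225; SL = ⌊$214,620/7⌋ = $30,660 → take DB $32,225. Book value $199,795.
Year 4: DB = ⌊$199,795 × 125%/9⌋ = $27,749; SL = ⌊$182,395/6⌋ = $30,399 → take SL $30,399. Book value $169,396.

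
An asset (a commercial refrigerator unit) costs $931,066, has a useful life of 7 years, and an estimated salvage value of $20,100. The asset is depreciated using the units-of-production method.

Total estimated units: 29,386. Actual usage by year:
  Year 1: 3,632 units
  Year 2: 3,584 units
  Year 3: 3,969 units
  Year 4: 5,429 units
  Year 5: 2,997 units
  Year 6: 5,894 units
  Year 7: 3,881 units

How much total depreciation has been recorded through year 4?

Depreciable base = $931,066 − $20,100 = $910,966.
Rate = $910,966 / 29,386 units = $31 per unit.
Year 1: 3,632 × $31 = $112,592. Book value $818,474.
Year 2: 3,584 × $31 = $111,104. Book value $707,370.
Year 3: 3,969 × $31 = $123,039. Book value $584,331.
Year 4: 5,429 × $31 = $168,299. Book value $416,032.
Accumulated through year 4 = $931,066 − $416,032 = $515,034.

$515,034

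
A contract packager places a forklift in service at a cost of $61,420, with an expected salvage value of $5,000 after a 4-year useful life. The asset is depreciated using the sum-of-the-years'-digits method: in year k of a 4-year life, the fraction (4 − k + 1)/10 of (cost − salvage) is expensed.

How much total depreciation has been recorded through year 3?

Depreciable base = $61,420 − $5,000 = $56,420.
Sum of the years' digits = 4+3+2+1 = 10.
Year 1: $56,420 × 4/10 = $22,568. Book value $38,852.
Year 2: $56,420 × 3/10 = $16,926. Book value $21,926.
Year 3: $56,420 × 2/10 = $11,284. Book value $10,642.
Accumulated through year 3 = $61,420 − $10,642 = $50,778.

$50,778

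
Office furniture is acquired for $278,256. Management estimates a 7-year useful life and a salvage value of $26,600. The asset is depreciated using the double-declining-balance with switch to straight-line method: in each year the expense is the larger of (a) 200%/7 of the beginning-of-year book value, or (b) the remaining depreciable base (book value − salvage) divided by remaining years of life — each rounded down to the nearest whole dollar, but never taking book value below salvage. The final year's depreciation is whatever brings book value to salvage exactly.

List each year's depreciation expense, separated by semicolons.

$79,501; $56,787; $40,562; $28,973; $20,695; $14,782; $10,356

Depreciable base = $278,256 − $26,600 = $251,656.
Year 1: DB = ⌊$278,256 × 200%/7⌋ = $79,501; SL = ⌊$251,656/7⌋ = $35,950 → take DB $79,501. Book value $198,755.
Year 2: DB = ⌊$198,755 × 200%/7⌋ = $56,787; SL = ⌊$172,155/6⌋ = $28,692 → take DB $56,787. Book value $141,968.
Year 3: DB = ⌊$141,968 × 200%/7⌋ = $40,562; SL = ⌊$115,368/5⌋ = $23,073 → take DB $40,562. Book value $101,406.
Year 4: DB = ⌊$101,406 × 200%/7⌋ = $28,973; SL = ⌊$74,806/4⌋ = $18,701 → take DB $28,973. Book value $72,433.
Year 5: DB = ⌊$72,433 × 200%/7⌋ = $20,695; SL = ⌊$45,833/3⌋ = $15,277 → take DB $20,695. Book value $51,738.
Year 6: DB = ⌊$51,738 × 200%/7⌋ = $14,782; SL = ⌊$25,138/2⌋ = $12,569 → take DB $14,782. Book value $36,956.
Year 7 (final): $36,956 − $26,600 = $10,356. Book value $26,600.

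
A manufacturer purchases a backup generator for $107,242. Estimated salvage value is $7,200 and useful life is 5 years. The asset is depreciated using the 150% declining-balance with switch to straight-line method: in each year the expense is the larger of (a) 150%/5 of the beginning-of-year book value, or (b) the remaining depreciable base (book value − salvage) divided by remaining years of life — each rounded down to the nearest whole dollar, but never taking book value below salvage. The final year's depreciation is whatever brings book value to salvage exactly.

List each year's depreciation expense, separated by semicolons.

$32,172; $22,521; $15,764; $14,792; $14,793

Depreciable base = $107,242 − $7,200 = $100,042.
Year 1: DB = ⌊$107,242 × 150%/5⌋ = $32,172; SL = ⌊$100,042/5⌋ = $20,008 → take DB $32,172. Book value $75,070.
Year 2: DB = ⌊$75,070 × 150%/5⌋ = $22,521; SL = ⌊$67,870/4⌋ = $16,967 → take DB $22,521. Book value $52,549.
Year 3: DB = ⌊$52,549 × 150%/5⌋ = $15,764; SL = ⌊$45,349/3⌋ = $15,116 → take DB $15,764. Book value $36,785.
Year 4: DB = ⌊$36,785 × 150%/5⌋ = $11,035; SL = ⌊$29,585/2⌋ = $14,792 → take SL $14,792. Book value $21,993.
Year 5 (final): $21,993 − $7,200 = $14,793. Book value $7,200.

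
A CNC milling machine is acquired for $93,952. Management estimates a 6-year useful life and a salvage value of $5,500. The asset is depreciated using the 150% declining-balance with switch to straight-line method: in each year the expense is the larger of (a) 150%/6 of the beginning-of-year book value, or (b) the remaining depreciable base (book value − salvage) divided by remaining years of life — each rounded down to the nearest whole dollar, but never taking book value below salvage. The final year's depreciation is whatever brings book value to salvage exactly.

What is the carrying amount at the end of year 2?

$52,848

Depreciable base = $93,952 − $5,500 = $88,452.
Year 1: DB = ⌊$93,952 × 150%/6⌋ = $23,488; SL = ⌊$88,452/6⌋ = $14,742 → take DB $23,488. Book value $70,464.
Year 2: DB = ⌊$70,464 × 150%/6⌋ = $17,616; SL = ⌊$64,964/5⌋ = $12,992 → take DB $17,616. Book value $52,848.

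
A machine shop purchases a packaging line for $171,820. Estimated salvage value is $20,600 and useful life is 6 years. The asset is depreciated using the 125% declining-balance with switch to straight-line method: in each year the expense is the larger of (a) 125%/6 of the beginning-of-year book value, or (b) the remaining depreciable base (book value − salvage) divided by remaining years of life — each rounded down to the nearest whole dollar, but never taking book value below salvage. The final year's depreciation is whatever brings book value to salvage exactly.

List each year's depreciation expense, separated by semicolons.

$35,795; $28,338; $22,434; $21,551; $21,551; $21,551

Depreciable base = $171,820 − $20,600 = $151,220.
Year 1: DB = ⌊$171,820 × 125%/6⌋ = $35,795; SL = ⌊$151,220/6⌋ = $25,203 → take DB $35,795. Book value $136,025.
Year 2: DB = ⌊$136,025 × 125%/6⌋ = $28,338; SL = ⌊$115,425/5⌋ = $23,085 → take DB $28,338. Book value $107,687.
Year 3: DB = ⌊$107,687 × 125%/6⌋ = $22,434; SL = ⌊$87,087/4⌋ = $21,771 → take DB $22,434. Book value $85,253.
Year 4: DB = ⌊$85,253 × 125%/6⌋ = $17,761; SL = ⌊$64,653/3⌋ = $21,551 → take SL $21,551. Book value $63,702.
Year 5: DB = ⌊$63,702 × 125%/6⌋ = $13,271; SL = ⌊$43,102/2⌋ = $21,551 → take SL $21,551. Book value $42,151.
Year 6 (final): $42,151 − $20,600 = $21,551. Book value $20,600.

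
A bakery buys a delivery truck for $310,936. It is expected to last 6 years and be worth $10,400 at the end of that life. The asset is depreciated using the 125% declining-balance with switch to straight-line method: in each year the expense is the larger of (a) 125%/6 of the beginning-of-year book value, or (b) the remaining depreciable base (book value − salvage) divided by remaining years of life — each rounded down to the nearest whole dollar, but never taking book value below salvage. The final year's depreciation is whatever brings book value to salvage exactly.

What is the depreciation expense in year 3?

$46,119

Depreciable base = $310,936 − $10,400 = $300,536.
Year 1: DB = ⌊$310,936 × 125%/6⌋ = $64,778; SL = ⌊$300,536/6⌋ = $50,089 → take DB $64,778. Book value $246,158.
Year 2: DB = ⌊$246,158 × 125%/6⌋ = $51,282; SL = ⌊$235,758/5⌋ = $47,151 → take DB $51,282. Book value $194,876.
Year 3: DB = ⌊$194,876 × 125%/6⌋ = $40,599; SL = ⌊$184,476/4⌋ = $46,119 → take SL $46,119. Book value $148,757.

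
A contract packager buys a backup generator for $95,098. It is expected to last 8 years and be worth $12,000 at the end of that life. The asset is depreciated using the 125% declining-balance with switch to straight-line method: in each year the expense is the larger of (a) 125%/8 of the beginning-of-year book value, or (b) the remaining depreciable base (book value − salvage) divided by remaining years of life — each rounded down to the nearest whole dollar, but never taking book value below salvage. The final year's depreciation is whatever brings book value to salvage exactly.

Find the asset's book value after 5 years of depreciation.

Depreciable base = $95,098 − $12,000 = $83,098.
Year 1: DB = ⌊$95,098 × 125%/8⌋ = $14,859; SL = ⌊$83,098/8⌋ = $10,387 → take DB $14,859. Book value $80,239.
Year 2: DB = ⌊$80,239 × 125%/8⌋ = $12,537; SL = ⌊$68,239/7⌋ = $9,748 → take DB $12,537. Book value $67,702.
Year 3: DB = ⌊$67,702 × 125%/8⌋ = $10,578; SL = ⌊$55,702/6⌋ = $9,283 → take DB $10,578. Book value $57,124.
Year 4: DB = ⌊$57,124 × 125%/8⌋ = $8,925; SL = ⌊$45,124/5⌋ = $9,024 → take SL $9,024. Book value $48,100.
Year 5: DB = ⌊$48,100 × 125%/8⌋ = $7,515; SL = ⌊$36,100/4⌋ = $9,025 → take SL $9,025. Book value $39,075.

$39,075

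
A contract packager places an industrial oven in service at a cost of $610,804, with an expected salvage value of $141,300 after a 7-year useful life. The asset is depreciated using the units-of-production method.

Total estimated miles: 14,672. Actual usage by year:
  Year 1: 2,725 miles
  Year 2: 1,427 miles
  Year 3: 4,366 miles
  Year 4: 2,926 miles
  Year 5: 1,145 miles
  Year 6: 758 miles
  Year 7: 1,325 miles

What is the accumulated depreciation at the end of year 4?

Depreciable base = $610,804 − $141,300 = $469,504.
Rate = $469,504 / 14,672 miles = $32 per mile.
Year 1: 2,725 × $32 = $87,200. Book value $523,604.
Year 2: 1,427 × $32 = $45,664. Book value $477,940.
Year 3: 4,366 × $32 = $139,712. Book value $338,228.
Year 4: 2,926 × $32 = $93,632. Book value $244,596.
Accumulated through year 4 = $610,804 − $244,596 = $366,208.

$366,208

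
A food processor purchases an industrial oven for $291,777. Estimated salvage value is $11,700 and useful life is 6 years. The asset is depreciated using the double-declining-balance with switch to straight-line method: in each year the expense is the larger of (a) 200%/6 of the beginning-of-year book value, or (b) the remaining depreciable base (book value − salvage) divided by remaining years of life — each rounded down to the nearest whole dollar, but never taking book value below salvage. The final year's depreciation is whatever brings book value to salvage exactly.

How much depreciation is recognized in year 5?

$22,968

Depreciable base = $291,777 − $11,700 = $280,077.
Year 1: DB = ⌊$291,777 × 200%/6⌋ = $97,259; SL = ⌊$280,077/6⌋ = $46,679 → take DB $97,259. Book value $194,518.
Year 2: DB = ⌊$194,518 × 200%/6⌋ = $64,839; SL = ⌊$182,818/5⌋ = $36,563 → take DB $64,839. Book value $129,679.
Year 3: DB = ⌊$129,679 × 200%/6⌋ = $43,226; SL = ⌊$117,979/4⌋ = $29,494 → take DB $43,226. Book value $86,453.
Year 4: DB = ⌊$86,453 × 200%/6⌋ = $28,817; SL = ⌊$74,753/3⌋ = $24,917 → take DB $28,817. Book value $57,636.
Year 5: DB = ⌊$57,636 × 200%/6⌋ = $19,212; SL = ⌊$45,936/2⌋ = $22,968 → take SL $22,968. Book value $34,668.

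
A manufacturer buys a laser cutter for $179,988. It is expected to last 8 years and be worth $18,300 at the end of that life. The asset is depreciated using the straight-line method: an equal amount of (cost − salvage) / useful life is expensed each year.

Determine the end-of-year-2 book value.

$139,566

Depreciable base = $179,988 − $18,300 = $161,688.
Annual expense = $161,688 / 8 = $20,211.
End of year 1: book value $159,777.
End of year 2: book value $139,566.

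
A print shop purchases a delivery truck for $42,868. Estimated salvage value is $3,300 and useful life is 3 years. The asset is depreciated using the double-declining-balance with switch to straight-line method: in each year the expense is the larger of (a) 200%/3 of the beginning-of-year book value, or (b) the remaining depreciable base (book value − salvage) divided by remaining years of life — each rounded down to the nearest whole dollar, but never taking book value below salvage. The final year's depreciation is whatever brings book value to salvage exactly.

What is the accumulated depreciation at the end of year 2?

$38,104

Depreciable base = $42,868 − $3,300 = $39,568.
Year 1: DB = ⌊$42,868 × 200%/3⌋ = $28,578; SL = ⌊$39,568/3⌋ = $13,189 → take DB $28,578. Book value $14,290.
Year 2: DB = ⌊$14,290 × 200%/3⌋ = $9,526; SL = ⌊$10,990/2⌋ = $5,495 → take DB $9,526. Book value $4,764.
Accumulated through year 2 = $42,868 − $4,764 = $38,104.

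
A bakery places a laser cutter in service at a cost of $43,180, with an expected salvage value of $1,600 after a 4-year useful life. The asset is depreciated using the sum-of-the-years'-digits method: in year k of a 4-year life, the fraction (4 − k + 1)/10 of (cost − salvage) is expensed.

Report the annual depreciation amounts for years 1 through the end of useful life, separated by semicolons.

$16,632; $12,474; $8,316; $4,158

Depreciable base = $43,180 − $1,600 = $41,580.
Sum of the years' digits = 4+3+2+1 = 10.
Year 1: $41,580 × 4/10 = $16,632. Book value $26,548.
Year 2: $41,580 × 3/10 = $12,474. Book value $14,074.
Year 3: $41,580 × 2/10 = $8,316. Book value $5,758.
Year 4: $41,580 × 1/10 = $4,158. Book value $1,600.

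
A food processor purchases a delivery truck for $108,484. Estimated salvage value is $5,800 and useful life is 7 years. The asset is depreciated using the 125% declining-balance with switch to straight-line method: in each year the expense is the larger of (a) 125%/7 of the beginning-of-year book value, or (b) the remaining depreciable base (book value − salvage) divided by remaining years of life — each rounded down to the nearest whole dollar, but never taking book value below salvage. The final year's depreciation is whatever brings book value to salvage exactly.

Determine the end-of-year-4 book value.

Depreciable base = $108,484 − $5,800 = $102,684.
Year 1: DB = ⌊$108,484 × 125%/7⌋ = $19,372; SL = ⌊$102,684/7⌋ = $14,669 → take DB $19,372. Book value $89,112.
Year 2: DB = ⌊$89,112 × 125%/7⌋ = $15,912; SL = ⌊$83,312/6⌋ = $13,885 → take DB $15,912. Book value $73,200.
Year 3: DB = ⌊$73,200 × 125%/7⌋ = $13,071; SL = ⌊$67,400/5⌋ = $13,480 → take SL $13,480. Book value $59,720.
Year 4: DB = ⌊$59,720 × 125%/7⌋ = $10,664; SL = ⌊$53,920/4⌋ = $13,480 → take SL $13,480. Book value $46,240.

$46,240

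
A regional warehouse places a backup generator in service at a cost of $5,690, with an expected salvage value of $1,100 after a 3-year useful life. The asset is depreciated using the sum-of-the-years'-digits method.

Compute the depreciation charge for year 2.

$1,530

Depreciable base = $5,690 − $1,100 = $4,590.
Sum of the years' digits = 3+2+1 = 6.
Year 1: $4,590 × 3/6 = $2,295. Book value $3,395.
Year 2: $4,590 × 2/6 = $1,530. Book value $1,865.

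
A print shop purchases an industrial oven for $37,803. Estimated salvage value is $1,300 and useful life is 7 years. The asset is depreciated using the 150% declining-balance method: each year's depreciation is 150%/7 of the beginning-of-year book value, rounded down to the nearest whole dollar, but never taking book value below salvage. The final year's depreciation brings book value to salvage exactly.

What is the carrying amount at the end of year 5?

$11,322

Depreciable base = $37,803 − $1,300 = $36,503.
Year 1: ⌊$37,803 × 150%/7⌋ = $8,100. Book value $29,703.
Year 2: ⌊$29,703 × 150%/7⌋ = $6,364. Book value $23,339.
Year 3: ⌊$23,339 × 150%/7⌋ = $5,001. Book value $18,338.
Year 4: ⌊$18,338 × 150%/7⌋ = $3,929. Book value $14,409.
Year 5: ⌊$14,409 × 150%/7⌋ = $3,087. Book value $11,322.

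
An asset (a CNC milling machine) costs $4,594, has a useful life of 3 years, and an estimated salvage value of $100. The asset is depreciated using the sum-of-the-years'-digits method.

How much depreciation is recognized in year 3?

$749

Depreciable base = $4,594 − $100 = $4,494.
Sum of the years' digits = 3+2+1 = 6.
Year 1: $4,494 × 3/6 = $2,247. Book value $2,347.
Year 2: $4,494 × 2/6 = $1,498. Book value $849.
Year 3: $4,494 × 1/6 = $749. Book value $100.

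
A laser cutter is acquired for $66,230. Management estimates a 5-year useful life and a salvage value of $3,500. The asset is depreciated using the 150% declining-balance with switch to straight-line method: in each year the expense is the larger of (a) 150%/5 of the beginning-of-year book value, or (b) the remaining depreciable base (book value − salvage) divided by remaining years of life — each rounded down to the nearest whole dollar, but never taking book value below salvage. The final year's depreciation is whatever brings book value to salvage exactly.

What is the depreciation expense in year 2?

Depreciable base = $66,230 − $3,500 = $62,730.
Year 1: DB = ⌊$66,230 × 150%/5⌋ = $19,869; SL = ⌊$62,730/5⌋ = $12,546 → take DB $19,869. Book value $46,361.
Year 2: DB = ⌊$46,361 × 150%/5⌋ = $13,908; SL = ⌊$42,861/4⌋ = $10,715 → take DB $13,908. Book value $32,453.

$13,908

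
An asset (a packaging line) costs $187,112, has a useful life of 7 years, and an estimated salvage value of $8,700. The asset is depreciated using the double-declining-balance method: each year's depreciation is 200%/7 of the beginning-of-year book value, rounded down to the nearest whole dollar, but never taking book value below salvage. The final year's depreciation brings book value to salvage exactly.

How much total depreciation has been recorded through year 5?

Depreciable base = $187,112 − $8,700 = $178,412.
Year 1: ⌊$187,112 × 200%/7⌋ = $53,460. Book value $133,652.
Year 2: ⌊$133,652 × 200%/7⌋ = $38,186. Book value $95,466.
Year 3: ⌊$95,466 × 200%/7⌋ = $27,276. Book value $68,190.
Year 4: ⌊$68,190 × 200%/7⌋ = $19,482. Book value $48,708.
Year 5: ⌊$48,708 × 200%/7⌋ = $13,916. Book value $34,792.
Accumulated through year 5 = $187,112 − $34,792 = $152,320.

$152,320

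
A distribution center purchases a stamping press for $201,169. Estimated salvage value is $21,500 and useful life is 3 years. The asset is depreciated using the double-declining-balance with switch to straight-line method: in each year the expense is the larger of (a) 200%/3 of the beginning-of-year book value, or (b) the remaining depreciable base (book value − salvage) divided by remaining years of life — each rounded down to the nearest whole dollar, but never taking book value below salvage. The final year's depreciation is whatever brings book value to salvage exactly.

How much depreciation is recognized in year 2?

$44,704

Depreciable base = $201,169 − $21,500 = $179,669.
Year 1: DB = ⌊$201,169 × 200%/3⌋ = $134,112; SL = ⌊$179,669/3⌋ = $59,889 → take DB $134,112. Book value $67,057.
Year 2: DB = ⌊$67,057 × 200%/3⌋ = $44,704; SL = ⌊$45,557/2⌋ = $22,778 → take DB $44,704. Book value $22,353.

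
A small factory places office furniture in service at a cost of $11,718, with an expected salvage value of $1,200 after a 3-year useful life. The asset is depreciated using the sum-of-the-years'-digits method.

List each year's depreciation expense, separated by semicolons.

$5,259; $3,506; $1,753

Depreciable base = $11,718 − $1,200 = $10,518.
Sum of the years' digits = 3+2+1 = 6.
Year 1: $10,518 × 3/6 = $5,259. Book value $6,459.
Year 2: $10,518 × 2/6 = $3,506. Book value $2,953.
Year 3: $10,518 × 1/6 = $1,753. Book value $1,200.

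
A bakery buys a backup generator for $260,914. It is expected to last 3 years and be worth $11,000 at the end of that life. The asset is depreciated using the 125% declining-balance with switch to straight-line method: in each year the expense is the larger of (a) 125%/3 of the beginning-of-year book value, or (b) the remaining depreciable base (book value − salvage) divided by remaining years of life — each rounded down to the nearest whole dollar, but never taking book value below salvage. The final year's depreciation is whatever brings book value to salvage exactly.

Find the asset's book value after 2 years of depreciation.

$81,600

Depreciable base = $260,914 − $11,000 = $249,914.
Year 1: DB = ⌊$260,914 × 125%/3⌋ = $108,714; SL = ⌊$249,914/3⌋ = $83,304 → take DB $108,714. Book value $152,200.
Year 2: DB = ⌊$152,200 × 125%/3⌋ = $63,416; SL = ⌊$141,200/2⌋ = $70,600 → take SL $70,600. Book value $81,600.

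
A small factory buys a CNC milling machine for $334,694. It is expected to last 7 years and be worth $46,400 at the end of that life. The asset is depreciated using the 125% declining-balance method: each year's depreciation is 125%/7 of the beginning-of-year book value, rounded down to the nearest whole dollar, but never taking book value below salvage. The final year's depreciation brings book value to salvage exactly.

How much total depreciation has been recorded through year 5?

Depreciable base = $334,694 − $46,400 = $288,294.
Year 1: ⌊$334,694 × 125%/7⌋ = $59,766. Book value $274,928.
Year 2: ⌊$274,928 × 125%/7⌋ = $49,094. Book value $225,834.
Year 3: ⌊$225,834 × 125%/7⌋ = $40,327. Book value $185,507.
Year 4: ⌊$185,507 × 125%/7⌋ = $33,126. Book value $152,381.
Year 5: ⌊$152,381 × 125%/7⌋ = $27,210. Book value $125,171.
Accumulated through year 5 = $334,694 − $125,171 = $209,523.

$209,523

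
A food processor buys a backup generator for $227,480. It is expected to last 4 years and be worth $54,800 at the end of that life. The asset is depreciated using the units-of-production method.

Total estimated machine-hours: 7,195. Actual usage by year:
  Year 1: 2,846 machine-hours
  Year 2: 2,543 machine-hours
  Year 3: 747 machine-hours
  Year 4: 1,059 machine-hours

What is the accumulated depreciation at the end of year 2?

Depreciable base = $227,480 − $54,800 = $172,680.
Rate = $172,680 / 7,195 machine-hours = $24 per machine-hour.
Year 1: 2,846 × $24 = $68,304. Book value $159,176.
Year 2: 2,543 × $24 = $61,032. Book value $98,144.
Accumulated through year 2 = $227,480 − $98,144 = $129,336.

$129,336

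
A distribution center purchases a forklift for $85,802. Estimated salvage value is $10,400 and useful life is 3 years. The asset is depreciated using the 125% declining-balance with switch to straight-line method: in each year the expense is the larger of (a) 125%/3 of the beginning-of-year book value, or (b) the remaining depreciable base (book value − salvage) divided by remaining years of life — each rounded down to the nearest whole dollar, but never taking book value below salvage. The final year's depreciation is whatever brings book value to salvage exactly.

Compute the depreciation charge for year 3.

$18,797

Depreciable base = $85,802 − $10,400 = $75,402.
Year 1: DB = ⌊$85,802 × 125%/3⌋ = $35,750; SL = ⌊$75,402/3⌋ = $25,134 → take DB $35,750. Book value $50,052.
Year 2: DB = ⌊$50,052 × 125%/3⌋ = $20,855; SL = ⌊$39,652/2⌋ = $19,826 → take DB $20,855. Book value $29,197.
Year 3 (final): $29,197 − $10,400 = $18,797. Book value $10,400.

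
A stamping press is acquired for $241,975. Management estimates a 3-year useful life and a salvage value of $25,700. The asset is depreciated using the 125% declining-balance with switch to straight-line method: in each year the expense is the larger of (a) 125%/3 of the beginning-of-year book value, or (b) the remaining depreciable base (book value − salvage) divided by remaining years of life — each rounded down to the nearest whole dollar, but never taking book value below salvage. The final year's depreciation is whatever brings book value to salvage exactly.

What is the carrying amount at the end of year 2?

Depreciable base = $241,975 − $25,700 = $216,275.
Year 1: DB = ⌊$241,975 × 125%/3⌋ = $100,822; SL = ⌊$216,275/3⌋ = $72,091 → take DB $100,822. Book value $141,153.
Year 2: DB = ⌊$141,153 × 125%/3⌋ = $58,813; SL = ⌊$115,453/2⌋ = $57,726 → take DB $58,813. Book value $82,340.

$82,340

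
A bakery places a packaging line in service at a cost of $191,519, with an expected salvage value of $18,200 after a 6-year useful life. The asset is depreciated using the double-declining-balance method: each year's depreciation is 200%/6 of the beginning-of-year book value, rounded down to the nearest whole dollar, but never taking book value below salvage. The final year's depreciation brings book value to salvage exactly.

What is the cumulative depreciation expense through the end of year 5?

$166,297

Depreciable base = $191,519 − $18,200 = $173,319.
Year 1: ⌊$191,519 × 200%/6⌋ = $63,839. Book value $127,680.
Year 2: ⌊$127,680 × 200%/6⌋ = $42,560. Book value $85,120.
Year 3: ⌊$85,120 × 200%/6⌋ = $28,373. Book value $56,747.
Year 4: ⌊$56,747 × 200%/6⌋ = $18,915. Book value $37,832.
Year 5: ⌊$37,832 × 200%/6⌋ = $12,610. Book value $25,222.
Accumulated through year 5 = $191,519 − $25,222 = $166,297.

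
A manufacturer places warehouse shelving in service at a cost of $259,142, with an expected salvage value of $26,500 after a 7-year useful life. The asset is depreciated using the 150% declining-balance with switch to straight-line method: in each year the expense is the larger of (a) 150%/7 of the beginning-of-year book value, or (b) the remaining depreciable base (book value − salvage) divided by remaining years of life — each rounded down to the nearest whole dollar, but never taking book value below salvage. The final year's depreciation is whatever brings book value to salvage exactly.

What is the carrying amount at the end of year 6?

$50,589

Depreciable base = $259,142 − $26,500 = $232,642.
Year 1: DB = ⌊$259,142 × 150%/7⌋ = $55,530; SL = ⌊$232,642/7⌋ = $33,234 → take DB $55,530. Book value $203,612.
Year 2: DB = ⌊$203,612 × 150%/7⌋ = $43,631; SL = ⌊$177,112/6⌋ = $29,518 → take DB $43,631. Book value $159,981.
Year 3: DB = ⌊$159,981 × 150%/7⌋ = $34,281; SL = ⌊$133,481/5⌋ = $26,696 → take DB $34,281. Book value $125,700.
Year 4: DB = ⌊$125,700 × 150%/7⌋ = $26,935; SL = ⌊$99,200/4⌋ = $24,800 → take DB $26,935. Book value $98,765.
Year 5: DB = ⌊$98,765 × 150%/7⌋ = $21,163; SL = ⌊$72,265/3⌋ = $24,088 → take SL $24,088. Book value $74,677.
Year 6: DB = ⌊$74,677 × 150%/7⌋ = $16,002; SL = ⌊$48,177/2⌋ = $24,088 → take SL $24,088. Book value $50,589.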